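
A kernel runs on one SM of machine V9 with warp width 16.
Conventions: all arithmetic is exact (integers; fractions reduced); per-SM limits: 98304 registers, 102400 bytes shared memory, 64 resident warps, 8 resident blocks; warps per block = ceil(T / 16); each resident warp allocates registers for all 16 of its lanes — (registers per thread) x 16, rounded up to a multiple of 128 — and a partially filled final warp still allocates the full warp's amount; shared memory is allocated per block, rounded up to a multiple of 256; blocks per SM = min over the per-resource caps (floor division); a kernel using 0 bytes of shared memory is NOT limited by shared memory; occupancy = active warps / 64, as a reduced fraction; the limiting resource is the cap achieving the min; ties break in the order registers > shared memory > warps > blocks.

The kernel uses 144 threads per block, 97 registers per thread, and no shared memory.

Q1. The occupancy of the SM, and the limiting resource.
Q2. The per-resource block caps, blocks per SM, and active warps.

Answer: occupancy 27/32, limited by registers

registers: 6 blocks
shared memory: no limit (kernel uses none)
warps: 7 blocks
blocks: 8 blocks

Answer: 6 blocks, 54 active warps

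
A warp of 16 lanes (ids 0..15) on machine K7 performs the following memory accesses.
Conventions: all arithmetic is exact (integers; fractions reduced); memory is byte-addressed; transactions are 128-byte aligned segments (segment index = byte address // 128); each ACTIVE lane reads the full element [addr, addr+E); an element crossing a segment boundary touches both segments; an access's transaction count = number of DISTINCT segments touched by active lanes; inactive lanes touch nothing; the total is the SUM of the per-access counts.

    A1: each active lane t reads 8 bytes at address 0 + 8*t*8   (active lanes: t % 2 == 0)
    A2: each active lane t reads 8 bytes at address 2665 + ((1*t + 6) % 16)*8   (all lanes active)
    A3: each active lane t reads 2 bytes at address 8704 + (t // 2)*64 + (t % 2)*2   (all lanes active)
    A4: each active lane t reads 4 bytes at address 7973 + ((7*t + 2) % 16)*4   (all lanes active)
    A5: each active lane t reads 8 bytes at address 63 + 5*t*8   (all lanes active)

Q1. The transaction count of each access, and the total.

A1: 8 transactions
A2: 2 transactions
A3: 4 transactions
A4: 1 transaction
A5: 6 transactions

Answer: 8,2,4,1,6; total 21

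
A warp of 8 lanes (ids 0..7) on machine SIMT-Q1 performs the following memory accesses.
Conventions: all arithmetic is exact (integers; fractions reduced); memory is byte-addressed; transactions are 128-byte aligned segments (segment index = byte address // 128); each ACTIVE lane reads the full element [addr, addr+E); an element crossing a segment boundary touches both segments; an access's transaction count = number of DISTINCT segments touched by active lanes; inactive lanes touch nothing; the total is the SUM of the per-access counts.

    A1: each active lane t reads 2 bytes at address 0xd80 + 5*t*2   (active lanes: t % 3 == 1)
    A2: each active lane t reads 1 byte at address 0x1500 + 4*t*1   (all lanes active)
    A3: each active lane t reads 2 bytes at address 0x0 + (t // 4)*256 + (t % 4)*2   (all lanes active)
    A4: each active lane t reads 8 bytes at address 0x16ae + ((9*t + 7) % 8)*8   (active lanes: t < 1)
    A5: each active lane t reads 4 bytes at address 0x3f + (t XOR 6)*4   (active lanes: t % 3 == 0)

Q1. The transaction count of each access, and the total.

A1: 1 transaction
A2: 1 transaction
A3: 2 transactions
A4: 1 transaction
A5: 1 transaction

Answer: 1,1,2,1,1; total 6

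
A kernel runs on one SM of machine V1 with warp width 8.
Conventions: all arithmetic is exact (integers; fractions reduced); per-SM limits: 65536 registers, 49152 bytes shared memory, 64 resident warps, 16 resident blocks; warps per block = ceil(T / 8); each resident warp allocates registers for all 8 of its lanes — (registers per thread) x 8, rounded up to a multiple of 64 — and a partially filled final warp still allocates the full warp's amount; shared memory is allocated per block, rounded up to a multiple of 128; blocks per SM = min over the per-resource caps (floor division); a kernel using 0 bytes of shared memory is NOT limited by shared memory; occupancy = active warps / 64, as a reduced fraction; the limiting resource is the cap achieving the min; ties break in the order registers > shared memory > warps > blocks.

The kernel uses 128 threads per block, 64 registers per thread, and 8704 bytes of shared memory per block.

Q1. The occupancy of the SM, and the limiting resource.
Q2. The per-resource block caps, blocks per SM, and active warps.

Answer: occupancy 1, limited by warps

registers: 8 blocks
shared memory: 5 blocks
warps: 4 blocks
blocks: 16 blocks

Answer: 4 blocks, 64 active warps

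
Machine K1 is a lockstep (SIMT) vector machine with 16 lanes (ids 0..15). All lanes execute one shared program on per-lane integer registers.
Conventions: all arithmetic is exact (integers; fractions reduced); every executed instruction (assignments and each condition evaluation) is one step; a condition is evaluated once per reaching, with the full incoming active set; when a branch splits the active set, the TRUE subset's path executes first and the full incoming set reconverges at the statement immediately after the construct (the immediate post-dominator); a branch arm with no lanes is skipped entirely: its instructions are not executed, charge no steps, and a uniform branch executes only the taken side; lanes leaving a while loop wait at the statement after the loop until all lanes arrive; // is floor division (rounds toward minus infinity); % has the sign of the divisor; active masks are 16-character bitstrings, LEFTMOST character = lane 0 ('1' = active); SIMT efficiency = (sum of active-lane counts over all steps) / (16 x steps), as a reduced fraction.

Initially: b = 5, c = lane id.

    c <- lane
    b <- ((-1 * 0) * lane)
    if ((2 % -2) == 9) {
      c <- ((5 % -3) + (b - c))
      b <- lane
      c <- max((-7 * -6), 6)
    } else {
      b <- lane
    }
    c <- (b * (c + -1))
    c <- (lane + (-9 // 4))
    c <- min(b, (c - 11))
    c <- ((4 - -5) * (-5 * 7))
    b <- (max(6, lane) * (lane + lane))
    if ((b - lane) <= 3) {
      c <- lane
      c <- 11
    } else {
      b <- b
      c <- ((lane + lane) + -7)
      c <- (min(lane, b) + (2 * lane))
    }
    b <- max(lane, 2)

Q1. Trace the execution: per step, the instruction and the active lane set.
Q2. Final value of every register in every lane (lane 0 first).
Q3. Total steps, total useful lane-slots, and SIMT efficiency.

step 0: c <- lane                    1111111111111111
step 1: b <- ((-1 * 0) * lane)       1111111111111111
step 2: eval ((2 % -2) == 9)         1111111111111111
step 3: b <- lane                    1111111111111111
step 4: c <- (b * (c + -1))          1111111111111111
step 5: c <- (lane + (-9 // 4))      1111111111111111
step 6: c <- min(b, (c - 11))        1111111111111111
step 7: c <- ((4 - -5) * (-5 * 7))   1111111111111111
step 8: b <- (max(6, lane) * (lane + lane)) 1111111111111111
step 9: eval ((b - lane) <= 3)       1111111111111111
step 10: c <- lane                    1000000000000000
step 11: c <- 11                      1000000000000000
step 12: b <- b                       0111111111111111
step 13: c <- ((lane + lane) + -7)    0111111111111111
step 14: c <- (min(lane, b) + (2 * lane)) 0111111111111111
step 15: b <- max(lane, 2)            1111111111111111

Answer: 16 steps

b: 2,2,2,3,4,5,6,7,8,9,10,11,12,13,14,15
c: 11,3,6,9,12,15,18,21,24,27,30,33,36,39,42,45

steps = 16; useful = 223; efficiency = 223/256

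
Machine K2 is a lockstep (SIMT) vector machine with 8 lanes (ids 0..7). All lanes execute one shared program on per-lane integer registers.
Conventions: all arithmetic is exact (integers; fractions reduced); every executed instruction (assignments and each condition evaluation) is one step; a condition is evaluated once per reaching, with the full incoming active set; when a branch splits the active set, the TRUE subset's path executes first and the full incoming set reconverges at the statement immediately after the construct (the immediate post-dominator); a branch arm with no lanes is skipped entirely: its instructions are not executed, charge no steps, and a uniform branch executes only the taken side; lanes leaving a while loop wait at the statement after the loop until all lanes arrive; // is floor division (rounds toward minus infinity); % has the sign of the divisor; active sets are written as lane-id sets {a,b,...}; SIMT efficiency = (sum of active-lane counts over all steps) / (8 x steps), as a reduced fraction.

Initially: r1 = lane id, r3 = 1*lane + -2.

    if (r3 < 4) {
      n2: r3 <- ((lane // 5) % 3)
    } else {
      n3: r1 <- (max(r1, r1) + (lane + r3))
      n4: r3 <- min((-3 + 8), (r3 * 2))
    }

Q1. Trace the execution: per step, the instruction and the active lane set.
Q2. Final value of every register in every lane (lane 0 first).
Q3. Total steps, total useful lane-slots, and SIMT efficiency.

step 0: eval (r3 < 4)                {0,1,2,3,4,5,6,7}
step 1: r3 <- ((lane // 5) % 3)      {0,1,2,3,4,5}
step 2: r1 <- (max(r1, r1) + (lane + r3)) {6,7}
step 3: r3 <- min((-3 + 8), (r3 * 2)) {6,7}

Answer: 4 steps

r1: 0,1,2,3,4,5,16,19
r3: 0,0,0,0,0,1,5,5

steps = 4; useful = 18; efficiency = 18/32 = 9/16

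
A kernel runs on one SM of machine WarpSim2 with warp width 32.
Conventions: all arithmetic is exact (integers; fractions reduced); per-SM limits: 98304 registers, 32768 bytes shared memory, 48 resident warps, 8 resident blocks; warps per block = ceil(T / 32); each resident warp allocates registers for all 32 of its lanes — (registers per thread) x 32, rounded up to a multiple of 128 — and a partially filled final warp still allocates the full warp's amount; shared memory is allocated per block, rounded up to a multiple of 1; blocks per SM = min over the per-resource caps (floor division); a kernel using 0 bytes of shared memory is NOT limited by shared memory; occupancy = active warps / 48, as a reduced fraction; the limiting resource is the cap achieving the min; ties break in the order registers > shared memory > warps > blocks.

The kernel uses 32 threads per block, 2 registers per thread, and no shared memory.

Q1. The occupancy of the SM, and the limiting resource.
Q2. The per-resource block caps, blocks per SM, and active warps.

Answer: occupancy 1/6, limited by blocks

registers: 768 blocks
shared memory: no limit (kernel uses none)
warps: 48 blocks
blocks: 8 blocks

Answer: 8 blocks, 8 active warps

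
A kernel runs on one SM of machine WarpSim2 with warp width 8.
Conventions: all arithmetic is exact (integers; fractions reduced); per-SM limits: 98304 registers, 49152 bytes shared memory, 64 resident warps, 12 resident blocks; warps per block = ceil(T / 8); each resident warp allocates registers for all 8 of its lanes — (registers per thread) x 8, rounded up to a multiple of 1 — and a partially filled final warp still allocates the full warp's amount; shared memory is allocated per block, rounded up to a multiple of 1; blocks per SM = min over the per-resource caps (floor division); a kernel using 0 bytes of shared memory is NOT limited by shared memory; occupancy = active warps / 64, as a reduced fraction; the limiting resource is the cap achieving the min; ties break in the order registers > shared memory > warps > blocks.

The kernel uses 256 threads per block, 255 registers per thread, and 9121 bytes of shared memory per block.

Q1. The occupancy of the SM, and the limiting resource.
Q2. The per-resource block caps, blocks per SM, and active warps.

Answer: occupancy 1/2, limited by registers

registers: 1 block
shared memory: 5 blocks
warps: 2 blocks
blocks: 12 blocks

Answer: 1 block, 32 active warps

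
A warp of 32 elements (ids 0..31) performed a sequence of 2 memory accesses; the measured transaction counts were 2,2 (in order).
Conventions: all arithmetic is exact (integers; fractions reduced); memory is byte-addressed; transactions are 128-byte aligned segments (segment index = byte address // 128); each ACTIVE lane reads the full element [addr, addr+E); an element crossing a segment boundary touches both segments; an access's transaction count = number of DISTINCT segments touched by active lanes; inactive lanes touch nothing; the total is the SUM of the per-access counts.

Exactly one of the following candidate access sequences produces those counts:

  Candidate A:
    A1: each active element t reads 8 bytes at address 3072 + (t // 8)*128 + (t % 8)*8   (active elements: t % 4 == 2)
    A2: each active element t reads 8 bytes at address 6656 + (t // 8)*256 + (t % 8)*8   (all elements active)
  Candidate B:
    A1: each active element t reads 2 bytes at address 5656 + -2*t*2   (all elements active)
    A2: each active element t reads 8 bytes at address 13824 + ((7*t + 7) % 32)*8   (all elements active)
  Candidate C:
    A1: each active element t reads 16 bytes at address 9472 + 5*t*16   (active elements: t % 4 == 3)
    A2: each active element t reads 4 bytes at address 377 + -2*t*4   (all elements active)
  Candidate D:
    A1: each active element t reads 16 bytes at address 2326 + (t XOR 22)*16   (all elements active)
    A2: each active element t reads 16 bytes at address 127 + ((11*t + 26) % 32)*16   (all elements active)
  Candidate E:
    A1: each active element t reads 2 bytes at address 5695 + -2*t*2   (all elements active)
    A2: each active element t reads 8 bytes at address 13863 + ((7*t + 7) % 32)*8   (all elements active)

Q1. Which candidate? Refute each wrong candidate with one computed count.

A: A1 gives 4 transactions, not 2
C: A1 gives 8 transactions, not 2
D: A1 gives 5 transactions, not 2
E: A2 gives 3 transactions, not 2
B: all counts match (2,2)

Answer: B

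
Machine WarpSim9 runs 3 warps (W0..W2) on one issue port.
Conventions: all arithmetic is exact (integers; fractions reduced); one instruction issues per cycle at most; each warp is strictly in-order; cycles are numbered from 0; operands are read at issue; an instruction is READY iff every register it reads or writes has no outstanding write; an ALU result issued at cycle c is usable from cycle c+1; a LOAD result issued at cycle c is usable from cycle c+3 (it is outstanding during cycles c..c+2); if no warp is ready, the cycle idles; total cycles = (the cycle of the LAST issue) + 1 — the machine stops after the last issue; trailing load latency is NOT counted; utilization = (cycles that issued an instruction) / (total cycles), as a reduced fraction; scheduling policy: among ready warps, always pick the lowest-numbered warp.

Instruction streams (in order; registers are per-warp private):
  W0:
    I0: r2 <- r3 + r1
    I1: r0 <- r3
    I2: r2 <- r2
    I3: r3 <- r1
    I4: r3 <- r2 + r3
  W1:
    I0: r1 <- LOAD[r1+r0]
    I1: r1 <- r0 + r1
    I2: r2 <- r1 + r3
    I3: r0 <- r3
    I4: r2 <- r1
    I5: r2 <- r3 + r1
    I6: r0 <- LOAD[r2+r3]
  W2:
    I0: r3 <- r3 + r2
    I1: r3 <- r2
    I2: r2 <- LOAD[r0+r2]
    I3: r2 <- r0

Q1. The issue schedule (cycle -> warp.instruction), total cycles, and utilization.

cycle 0: W0.I0
cycle 1: W0.I1
cycle 2: W0.I2
cycle 3: W0.I3
cycle 4: W0.I4
cycle 5: W1.I0
cycle 6: W2.I0
cycle 7: W2.I1
cycle 8: W1.I1
cycle 9: W1.I2
cycle 10: W1.I3
cycle 11: W1.I4
cycle 12: W1.I5
cycle 13: W1.I6
cycle 14: W2.I2
cycle 15: idle
cycle 16: idle
cycle 17: W2.I3

Answer: 18 cycles, utilization 8/9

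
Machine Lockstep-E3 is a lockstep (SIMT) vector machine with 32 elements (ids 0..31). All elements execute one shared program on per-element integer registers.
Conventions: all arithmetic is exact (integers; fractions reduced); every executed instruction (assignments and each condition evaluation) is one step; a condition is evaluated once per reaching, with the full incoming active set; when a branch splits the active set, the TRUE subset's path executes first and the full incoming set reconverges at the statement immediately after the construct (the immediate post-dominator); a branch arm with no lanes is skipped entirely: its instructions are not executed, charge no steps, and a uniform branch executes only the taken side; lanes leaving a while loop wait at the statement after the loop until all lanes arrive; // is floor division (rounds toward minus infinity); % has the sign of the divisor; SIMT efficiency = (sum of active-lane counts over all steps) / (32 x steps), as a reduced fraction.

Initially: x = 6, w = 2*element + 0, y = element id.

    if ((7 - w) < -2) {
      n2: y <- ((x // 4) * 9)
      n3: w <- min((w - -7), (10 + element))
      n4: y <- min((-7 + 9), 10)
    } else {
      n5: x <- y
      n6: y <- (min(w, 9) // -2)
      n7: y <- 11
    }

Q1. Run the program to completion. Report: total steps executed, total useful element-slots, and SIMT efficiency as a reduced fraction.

Answer: 7 steps, 128 useful, 4/7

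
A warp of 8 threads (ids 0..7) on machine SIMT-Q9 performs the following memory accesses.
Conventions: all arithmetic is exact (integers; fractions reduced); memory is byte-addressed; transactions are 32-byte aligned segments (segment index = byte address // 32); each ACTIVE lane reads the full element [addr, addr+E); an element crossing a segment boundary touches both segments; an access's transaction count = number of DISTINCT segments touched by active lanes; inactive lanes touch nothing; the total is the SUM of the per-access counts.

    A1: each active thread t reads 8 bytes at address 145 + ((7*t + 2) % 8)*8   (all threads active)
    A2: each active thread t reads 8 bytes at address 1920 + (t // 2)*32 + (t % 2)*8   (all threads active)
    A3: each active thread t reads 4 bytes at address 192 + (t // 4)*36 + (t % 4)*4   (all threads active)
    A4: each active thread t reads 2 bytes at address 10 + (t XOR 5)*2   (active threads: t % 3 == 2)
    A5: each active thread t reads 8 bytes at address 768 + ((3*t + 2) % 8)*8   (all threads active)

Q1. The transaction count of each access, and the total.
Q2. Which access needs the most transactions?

A1: 3 transactions
A2: 4 transactions
A3: 2 transactions
A4: 1 transaction
A5: 2 transactions

Answer: 3,4,2,1,2; total 12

Answer: A2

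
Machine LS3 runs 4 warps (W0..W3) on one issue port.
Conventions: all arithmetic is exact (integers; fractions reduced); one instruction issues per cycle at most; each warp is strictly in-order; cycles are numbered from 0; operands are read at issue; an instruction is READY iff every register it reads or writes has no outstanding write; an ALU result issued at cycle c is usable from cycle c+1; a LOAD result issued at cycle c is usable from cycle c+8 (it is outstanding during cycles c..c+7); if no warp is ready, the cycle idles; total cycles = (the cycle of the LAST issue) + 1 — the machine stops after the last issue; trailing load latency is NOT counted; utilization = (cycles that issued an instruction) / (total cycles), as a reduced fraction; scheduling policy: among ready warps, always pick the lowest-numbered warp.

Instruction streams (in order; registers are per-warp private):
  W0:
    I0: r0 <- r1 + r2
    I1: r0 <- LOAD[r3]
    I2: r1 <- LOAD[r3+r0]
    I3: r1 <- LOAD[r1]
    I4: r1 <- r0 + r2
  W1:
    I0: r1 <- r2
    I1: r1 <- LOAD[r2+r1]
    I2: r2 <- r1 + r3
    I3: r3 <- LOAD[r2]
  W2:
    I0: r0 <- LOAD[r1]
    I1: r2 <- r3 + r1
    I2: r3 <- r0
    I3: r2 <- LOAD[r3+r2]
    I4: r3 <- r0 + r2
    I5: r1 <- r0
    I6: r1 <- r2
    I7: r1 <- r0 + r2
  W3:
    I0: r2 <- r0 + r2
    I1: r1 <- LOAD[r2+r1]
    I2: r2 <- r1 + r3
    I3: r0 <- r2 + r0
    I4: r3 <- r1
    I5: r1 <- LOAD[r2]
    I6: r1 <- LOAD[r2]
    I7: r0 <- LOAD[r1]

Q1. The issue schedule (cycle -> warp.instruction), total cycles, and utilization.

cycle 0: W0.I0
cycle 1: W0.I1
cycle 2: W1.I0
cycle 3: W1.I1
cycle 4: W2.I0
cycle 5: W2.I1
cycle 6: W3.I0
cycle 7: W3.I1
cycle 8: idle
cycle 9: W0.I2
cycle 10: idle
cycle 11: W1.I2
cycle 12: W1.I3
cycle 13: W2.I2
cycle 14: W2.I3
cycle 15: W3.I2
cycle 16: W3.I3
cycle 17: W0.I3
cycle 18: W3.I4
cycle 19: W3.I5
cycle 20: idle
cycle 21: idle
cycle 22: W2.I4
cycle 23: W2.I5
cycle 24: W2.I6
cycle 25: W0.I4
cycle 26: W2.I7
cycle 27: W3.I6
cycle 28: idle
cycle 29: idle
cycle 30: idle
cycle 31: idle
cycle 32: idle
cycle 33: idle
cycle 34: idle
cycle 35: W3.I7

Answer: 36 cycles, utilization 25/36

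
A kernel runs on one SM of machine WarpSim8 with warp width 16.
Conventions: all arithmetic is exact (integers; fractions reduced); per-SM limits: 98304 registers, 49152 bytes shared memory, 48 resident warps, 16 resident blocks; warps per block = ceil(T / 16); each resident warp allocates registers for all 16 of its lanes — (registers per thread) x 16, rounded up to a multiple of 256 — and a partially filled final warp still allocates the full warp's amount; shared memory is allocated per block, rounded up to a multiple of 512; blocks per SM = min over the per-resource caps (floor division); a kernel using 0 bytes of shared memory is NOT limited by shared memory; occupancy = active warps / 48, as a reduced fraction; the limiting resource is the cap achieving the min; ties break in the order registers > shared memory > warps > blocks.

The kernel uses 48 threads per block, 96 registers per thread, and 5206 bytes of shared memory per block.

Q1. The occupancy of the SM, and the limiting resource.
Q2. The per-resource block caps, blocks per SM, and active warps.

Answer: occupancy 1/2, limited by shared memory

registers: 21 blocks
shared memory: 8 blocks
warps: 16 blocks
blocks: 16 blocks

Answer: 8 blocks, 24 active warps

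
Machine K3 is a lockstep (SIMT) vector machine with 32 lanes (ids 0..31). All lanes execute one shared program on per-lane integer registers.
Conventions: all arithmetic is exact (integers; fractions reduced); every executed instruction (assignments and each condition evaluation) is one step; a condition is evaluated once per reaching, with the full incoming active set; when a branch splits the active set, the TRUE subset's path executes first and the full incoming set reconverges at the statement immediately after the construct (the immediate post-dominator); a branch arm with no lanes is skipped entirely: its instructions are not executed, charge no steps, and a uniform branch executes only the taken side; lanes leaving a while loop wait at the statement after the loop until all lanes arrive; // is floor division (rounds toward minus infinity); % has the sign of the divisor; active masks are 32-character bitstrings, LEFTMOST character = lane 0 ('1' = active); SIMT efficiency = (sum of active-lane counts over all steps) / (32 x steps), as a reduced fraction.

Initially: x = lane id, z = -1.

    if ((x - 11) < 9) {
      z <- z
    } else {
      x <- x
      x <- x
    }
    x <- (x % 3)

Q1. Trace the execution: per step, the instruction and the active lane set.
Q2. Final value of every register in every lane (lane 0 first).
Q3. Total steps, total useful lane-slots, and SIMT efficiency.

step 0: eval ((x - 11) < 9)          11111111111111111111111111111111
step 1: z <- z                       11111111111111111111000000000000
step 2: x <- x                       00000000000000000000111111111111
step 3: x <- x                       00000000000000000000111111111111
step 4: x <- (x % 3)                 11111111111111111111111111111111

Answer: 5 steps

x: 0,1,2,0,1,2,0,1,2,0,1,2,0,1,2,0,1,2,0,1,2,0,1,2,0,1,2,0,1,2,0,1
z: -1,-1,-1,-1,-1,-1,-1,-1,-1,-1,-1,-1,-1,-1,-1,-1,-1,-1,-1,-1,-1,-1,-1,-1,-1,-1,-1,-1,-1,-1,-1,-1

steps = 5; useful = 108; efficiency = 108/160 = 27/40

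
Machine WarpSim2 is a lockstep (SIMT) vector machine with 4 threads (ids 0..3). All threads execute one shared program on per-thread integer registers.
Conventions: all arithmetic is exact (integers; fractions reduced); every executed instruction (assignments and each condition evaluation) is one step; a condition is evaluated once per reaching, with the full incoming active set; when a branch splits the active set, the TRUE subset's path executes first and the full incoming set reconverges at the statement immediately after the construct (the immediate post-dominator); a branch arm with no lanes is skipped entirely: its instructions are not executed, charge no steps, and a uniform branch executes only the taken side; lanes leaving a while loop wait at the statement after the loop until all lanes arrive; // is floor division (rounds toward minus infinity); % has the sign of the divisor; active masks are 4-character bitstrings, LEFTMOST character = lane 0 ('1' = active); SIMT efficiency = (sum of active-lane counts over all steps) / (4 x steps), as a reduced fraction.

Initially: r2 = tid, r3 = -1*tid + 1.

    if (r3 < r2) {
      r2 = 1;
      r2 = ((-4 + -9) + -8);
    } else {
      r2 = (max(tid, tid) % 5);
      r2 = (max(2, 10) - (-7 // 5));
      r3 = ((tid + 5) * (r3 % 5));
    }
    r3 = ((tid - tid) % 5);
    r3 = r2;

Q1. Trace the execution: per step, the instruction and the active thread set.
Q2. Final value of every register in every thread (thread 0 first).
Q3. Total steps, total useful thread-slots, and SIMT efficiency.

step 0: eval (r3 < r2)               1111
step 1: r2 <- 1                      0111
step 2: r2 <- ((-4 + -9) + -8)       0111
step 3: r2 <- (max(tid, tid) % 5)    1000
step 4: r2 <- (max(2, 10) - (-7 // 5)) 1000
step 5: r3 <- ((tid + 5) * (r3 % 5)) 1000
step 6: r3 <- ((tid - tid) % 5)      1111
step 7: r3 <- r2                     1111

Answer: 8 steps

r2: 12,-21,-21,-21
r3: 12,-21,-21,-21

steps = 8; useful = 21; efficiency = 21/32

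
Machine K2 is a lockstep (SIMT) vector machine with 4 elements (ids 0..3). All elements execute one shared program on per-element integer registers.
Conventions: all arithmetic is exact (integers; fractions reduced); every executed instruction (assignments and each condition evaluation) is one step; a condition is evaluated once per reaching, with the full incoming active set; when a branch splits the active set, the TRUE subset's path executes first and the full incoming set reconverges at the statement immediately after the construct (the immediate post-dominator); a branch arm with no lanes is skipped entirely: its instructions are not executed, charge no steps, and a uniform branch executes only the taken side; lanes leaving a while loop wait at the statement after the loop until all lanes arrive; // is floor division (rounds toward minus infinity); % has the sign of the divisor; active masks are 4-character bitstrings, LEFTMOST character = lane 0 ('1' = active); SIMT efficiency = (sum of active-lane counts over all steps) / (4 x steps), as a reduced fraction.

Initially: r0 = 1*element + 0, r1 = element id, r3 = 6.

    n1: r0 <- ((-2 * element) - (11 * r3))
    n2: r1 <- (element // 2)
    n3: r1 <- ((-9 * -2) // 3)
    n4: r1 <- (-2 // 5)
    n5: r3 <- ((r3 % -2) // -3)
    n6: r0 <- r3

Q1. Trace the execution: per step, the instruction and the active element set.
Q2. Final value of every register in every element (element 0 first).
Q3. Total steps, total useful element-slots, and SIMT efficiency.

step 0: r0 <- ((-2 * element) - (11 * r3)) 1111
step 1: r1 <- (element // 2)         1111
step 2: r1 <- ((-9 * -2) // 3)       1111
step 3: r1 <- (-2 // 5)              1111
step 4: r3 <- ((r3 % -2) // -3)      1111
step 5: r0 <- r3                     1111

Answer: 6 steps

r0: 0,0,0,0
r1: -1,-1,-1,-1
r3: 0,0,0,0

steps = 6; useful = 24; efficiency = 24/24 = 1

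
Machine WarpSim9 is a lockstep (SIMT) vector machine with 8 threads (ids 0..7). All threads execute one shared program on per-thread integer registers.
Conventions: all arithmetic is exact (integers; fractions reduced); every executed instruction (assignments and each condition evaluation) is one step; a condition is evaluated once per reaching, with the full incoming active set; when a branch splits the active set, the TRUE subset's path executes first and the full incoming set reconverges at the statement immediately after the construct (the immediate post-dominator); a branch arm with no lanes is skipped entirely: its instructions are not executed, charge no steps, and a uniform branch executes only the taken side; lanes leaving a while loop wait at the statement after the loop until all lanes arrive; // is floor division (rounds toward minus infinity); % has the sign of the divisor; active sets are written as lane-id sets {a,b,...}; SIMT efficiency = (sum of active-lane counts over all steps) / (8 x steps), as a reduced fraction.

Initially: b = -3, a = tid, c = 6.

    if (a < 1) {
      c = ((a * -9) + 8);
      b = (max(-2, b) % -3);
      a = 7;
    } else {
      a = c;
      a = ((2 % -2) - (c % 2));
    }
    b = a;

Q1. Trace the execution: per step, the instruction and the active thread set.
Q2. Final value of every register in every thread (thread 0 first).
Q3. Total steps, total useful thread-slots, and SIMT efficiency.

step 0: eval (a < 1)                 {0,1,2,3,4,5,6,7}
step 1: c <- ((a * -9) + 8)          {0}
step 2: b <- (max(-2, b) % -3)       {0}
step 3: a <- 7                       {0}
step 4: a <- c                       {1,2,3,4,5,6,7}
step 5: a <- ((2 % -2) - (c % 2))    {1,2,3,4,5,6,7}
step 6: b <- a                       {0,1,2,3,4,5,6,7}

Answer: 7 steps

b: 7,0,0,0,0,0,0,0
a: 7,0,0,0,0,0,0,0
c: 8,6,6,6,6,6,6,6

steps = 7; useful = 33; efficiency = 33/56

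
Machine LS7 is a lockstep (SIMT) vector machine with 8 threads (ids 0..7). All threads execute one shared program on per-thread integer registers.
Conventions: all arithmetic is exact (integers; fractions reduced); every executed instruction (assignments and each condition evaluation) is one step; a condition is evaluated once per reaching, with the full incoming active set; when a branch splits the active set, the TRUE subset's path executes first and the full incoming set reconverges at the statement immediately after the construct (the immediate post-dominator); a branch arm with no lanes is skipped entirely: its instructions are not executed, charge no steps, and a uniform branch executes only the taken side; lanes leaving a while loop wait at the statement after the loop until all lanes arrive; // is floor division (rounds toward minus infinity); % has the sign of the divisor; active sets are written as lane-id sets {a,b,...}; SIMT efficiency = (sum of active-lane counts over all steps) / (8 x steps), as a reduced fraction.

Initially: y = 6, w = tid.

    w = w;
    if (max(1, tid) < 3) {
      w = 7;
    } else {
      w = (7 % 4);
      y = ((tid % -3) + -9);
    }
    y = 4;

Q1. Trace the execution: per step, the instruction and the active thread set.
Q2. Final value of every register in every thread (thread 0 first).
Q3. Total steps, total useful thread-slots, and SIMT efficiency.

step 0: w <- w                       {0,1,2,3,4,5,6,7}
step 1: eval (max(1, tid) < 3)       {0,1,2,3,4,5,6,7}
step 2: w <- 7                       {0,1,2}
step 3: w <- (7 % 4)                 {3,4,5,6,7}
step 4: y <- ((tid % -3) + -9)       {3,4,5,6,7}
step 5: y <- 4                       {0,1,2,3,4,5,6,7}

Answer: 6 steps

y: 4,4,4,4,4,4,4,4
w: 7,7,7,3,3,3,3,3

steps = 6; useful = 37; efficiency = 37/48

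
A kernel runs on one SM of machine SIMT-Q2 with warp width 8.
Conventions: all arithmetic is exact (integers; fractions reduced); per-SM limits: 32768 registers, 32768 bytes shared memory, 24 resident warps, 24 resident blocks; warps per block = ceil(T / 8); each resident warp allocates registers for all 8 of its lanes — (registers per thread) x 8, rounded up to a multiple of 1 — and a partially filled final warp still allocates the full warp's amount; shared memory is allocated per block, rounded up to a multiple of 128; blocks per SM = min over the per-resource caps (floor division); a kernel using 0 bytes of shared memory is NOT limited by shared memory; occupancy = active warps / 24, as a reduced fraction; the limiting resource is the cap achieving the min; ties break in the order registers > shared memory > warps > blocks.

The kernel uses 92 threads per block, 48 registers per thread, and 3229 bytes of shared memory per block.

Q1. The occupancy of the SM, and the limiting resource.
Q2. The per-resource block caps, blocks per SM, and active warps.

Answer: occupancy 1, limited by warps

registers: 7 blocks
shared memory: 9 blocks
warps: 2 blocks
blocks: 24 blocks

Answer: 2 blocks, 24 active warps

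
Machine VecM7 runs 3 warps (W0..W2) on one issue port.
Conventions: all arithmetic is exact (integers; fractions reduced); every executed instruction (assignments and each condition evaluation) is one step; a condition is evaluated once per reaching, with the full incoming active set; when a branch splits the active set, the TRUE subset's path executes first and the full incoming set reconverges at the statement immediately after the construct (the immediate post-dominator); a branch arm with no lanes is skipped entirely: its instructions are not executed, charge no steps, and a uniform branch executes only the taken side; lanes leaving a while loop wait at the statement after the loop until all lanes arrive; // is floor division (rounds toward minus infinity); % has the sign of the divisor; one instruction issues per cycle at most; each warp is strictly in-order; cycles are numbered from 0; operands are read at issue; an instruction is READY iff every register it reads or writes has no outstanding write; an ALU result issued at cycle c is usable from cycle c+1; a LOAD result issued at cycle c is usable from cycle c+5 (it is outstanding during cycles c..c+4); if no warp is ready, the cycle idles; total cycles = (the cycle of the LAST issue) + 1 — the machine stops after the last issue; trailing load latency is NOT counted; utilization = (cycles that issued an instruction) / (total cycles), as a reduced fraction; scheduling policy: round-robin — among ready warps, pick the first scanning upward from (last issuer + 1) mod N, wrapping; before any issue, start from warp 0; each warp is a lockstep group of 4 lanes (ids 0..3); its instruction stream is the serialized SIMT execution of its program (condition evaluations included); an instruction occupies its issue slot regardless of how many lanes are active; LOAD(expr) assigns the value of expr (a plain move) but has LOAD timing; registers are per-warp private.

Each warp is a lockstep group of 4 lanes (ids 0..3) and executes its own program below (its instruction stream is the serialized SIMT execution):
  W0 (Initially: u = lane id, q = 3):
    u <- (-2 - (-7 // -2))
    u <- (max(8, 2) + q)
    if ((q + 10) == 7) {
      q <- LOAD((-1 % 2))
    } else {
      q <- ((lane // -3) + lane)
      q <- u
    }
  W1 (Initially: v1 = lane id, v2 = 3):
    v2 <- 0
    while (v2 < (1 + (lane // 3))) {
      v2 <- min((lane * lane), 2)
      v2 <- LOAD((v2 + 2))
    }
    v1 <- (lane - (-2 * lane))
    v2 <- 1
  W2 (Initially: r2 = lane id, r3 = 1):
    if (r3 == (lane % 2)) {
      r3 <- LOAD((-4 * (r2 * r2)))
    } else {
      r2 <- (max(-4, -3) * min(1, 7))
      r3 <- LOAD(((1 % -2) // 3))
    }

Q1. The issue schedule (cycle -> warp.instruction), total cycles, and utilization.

cycle 0: W0.I0
cycle 1: W1.I0
cycle 2: W2.I0
cycle 3: W0.I1
cycle 4: W1.I1
cycle 5: W2.I1
cycle 6: W0.I2
cycle 7: W1.I2
cycle 8: W2.I2
cycle 9: W0.I3
cycle 10: W1.I3
cycle 11: W2.I3
cycle 12: W0.I4
cycle 13: idle
cycle 14: idle
cycle 15: W1.I4
cycle 16: W1.I5
cycle 17: W1.I6

Answer: 18 cycles, utilization 8/9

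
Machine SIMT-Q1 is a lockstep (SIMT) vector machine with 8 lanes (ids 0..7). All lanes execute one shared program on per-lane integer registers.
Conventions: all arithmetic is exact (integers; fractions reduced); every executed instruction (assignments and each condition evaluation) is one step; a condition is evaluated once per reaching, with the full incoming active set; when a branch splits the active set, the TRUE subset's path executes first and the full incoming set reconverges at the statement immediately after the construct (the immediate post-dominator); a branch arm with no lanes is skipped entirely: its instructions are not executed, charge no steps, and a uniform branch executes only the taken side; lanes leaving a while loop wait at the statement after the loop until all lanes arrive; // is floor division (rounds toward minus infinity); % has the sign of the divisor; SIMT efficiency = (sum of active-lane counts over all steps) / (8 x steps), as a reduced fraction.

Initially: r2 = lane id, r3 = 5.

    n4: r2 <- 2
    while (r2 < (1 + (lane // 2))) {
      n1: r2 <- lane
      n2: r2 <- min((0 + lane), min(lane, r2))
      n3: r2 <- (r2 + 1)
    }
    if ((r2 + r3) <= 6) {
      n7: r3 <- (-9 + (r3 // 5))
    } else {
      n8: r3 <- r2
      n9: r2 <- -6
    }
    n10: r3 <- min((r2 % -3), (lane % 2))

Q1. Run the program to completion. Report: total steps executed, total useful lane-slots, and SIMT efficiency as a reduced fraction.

Answer: 10 steps, 64 useful, 4/5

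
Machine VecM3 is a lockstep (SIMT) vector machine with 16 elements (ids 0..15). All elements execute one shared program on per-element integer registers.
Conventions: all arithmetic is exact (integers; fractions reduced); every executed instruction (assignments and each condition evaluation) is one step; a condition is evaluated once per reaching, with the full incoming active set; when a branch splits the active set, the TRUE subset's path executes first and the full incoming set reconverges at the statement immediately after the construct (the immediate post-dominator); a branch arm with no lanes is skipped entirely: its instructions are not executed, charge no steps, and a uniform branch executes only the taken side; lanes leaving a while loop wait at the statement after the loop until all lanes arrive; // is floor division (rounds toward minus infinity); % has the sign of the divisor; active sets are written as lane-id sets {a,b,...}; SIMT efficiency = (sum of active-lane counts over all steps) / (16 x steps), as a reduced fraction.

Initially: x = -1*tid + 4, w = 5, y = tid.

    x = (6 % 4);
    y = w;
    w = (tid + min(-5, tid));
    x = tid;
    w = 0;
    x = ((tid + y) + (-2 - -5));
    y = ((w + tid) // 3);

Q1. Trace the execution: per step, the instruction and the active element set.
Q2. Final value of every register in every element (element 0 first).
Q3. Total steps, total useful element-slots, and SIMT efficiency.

step 0: x <- (6 % 4)                 {0,1,2,3,4,5,6,7,8,9,10,11,12,13,14,15}
step 1: y <- w                       {0,1,2,3,4,5,6,7,8,9,10,11,12,13,14,15}
step 2: w <- (tid + min(-5, tid))    {0,1,2,3,4,5,6,7,8,9,10,11,12,13,14,15}
step 3: x <- tid                     {0,1,2,3,4,5,6,7,8,9,10,11,12,13,14,15}
step 4: w <- 0                       {0,1,2,3,4,5,6,7,8,9,10,11,12,13,14,15}
step 5: x <- ((tid + y) + (-2 - -5)) {0,1,2,3,4,5,6,7,8,9,10,11,12,13,14,15}
step 6: y <- ((w + tid) // 3)        {0,1,2,3,4,5,6,7,8,9,10,11,12,13,14,15}

Answer: 7 steps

x: 8,9,10,11,12,13,14,15,16,17,18,19,20,21,22,23
w: 0,0,0,0,0,0,0,0,0,0,0,0,0,0,0,0
y: 0,0,0,1,1,1,2,2,2,3,3,3,4,4,4,5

steps = 7; useful = 112; efficiency = 112/112 = 1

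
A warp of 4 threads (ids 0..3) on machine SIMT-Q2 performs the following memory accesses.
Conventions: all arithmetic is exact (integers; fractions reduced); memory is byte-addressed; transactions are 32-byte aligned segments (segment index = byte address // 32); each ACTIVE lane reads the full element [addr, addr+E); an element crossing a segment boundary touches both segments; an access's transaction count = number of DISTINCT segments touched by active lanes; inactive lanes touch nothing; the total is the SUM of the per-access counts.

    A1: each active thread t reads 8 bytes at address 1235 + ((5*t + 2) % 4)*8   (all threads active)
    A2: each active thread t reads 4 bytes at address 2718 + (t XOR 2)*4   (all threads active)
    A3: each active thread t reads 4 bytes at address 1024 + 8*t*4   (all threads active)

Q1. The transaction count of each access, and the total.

A1: 2 transactions
A2: 2 transactions
A3: 4 transactions

Answer: 2,2,4; total 8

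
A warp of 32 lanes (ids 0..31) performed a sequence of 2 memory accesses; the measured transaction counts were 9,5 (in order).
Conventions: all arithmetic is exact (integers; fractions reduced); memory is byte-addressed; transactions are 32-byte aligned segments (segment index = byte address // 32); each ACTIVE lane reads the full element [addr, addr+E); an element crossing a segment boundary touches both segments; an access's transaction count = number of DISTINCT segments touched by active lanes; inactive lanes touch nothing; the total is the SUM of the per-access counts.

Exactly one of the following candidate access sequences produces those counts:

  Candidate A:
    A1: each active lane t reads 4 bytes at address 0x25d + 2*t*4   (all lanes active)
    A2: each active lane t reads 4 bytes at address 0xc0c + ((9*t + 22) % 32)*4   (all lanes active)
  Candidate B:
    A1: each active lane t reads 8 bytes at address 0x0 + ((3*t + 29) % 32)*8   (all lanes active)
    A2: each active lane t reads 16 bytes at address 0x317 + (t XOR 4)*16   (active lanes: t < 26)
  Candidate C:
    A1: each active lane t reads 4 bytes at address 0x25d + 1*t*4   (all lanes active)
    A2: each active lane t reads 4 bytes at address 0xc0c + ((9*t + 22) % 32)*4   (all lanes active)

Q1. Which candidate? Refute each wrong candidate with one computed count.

B: A1 gives 8 transactions, not 9
C: A1 gives 5 transactions, not 9
A: all counts match (9,5)

Answer: A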